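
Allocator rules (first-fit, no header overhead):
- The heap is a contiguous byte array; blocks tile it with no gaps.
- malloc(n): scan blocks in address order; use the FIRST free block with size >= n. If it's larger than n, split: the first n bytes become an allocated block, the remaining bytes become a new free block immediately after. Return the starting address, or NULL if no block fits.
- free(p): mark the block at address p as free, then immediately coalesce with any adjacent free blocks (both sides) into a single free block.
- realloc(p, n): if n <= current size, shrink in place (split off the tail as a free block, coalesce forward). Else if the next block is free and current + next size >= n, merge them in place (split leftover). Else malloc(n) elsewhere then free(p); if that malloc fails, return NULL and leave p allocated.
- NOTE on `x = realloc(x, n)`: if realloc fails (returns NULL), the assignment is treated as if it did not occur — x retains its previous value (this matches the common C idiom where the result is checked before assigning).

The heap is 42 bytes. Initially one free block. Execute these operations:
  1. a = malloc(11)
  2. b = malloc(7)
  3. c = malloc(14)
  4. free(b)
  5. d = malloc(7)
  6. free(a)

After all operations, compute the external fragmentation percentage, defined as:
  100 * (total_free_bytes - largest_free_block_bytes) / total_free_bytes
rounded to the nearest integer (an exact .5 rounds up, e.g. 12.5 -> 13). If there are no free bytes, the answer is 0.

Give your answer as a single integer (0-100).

Op 1: a = malloc(11) -> a = 0; heap: [0-10 ALLOC][11-41 FREE]
Op 2: b = malloc(7) -> b = 11; heap: [0-10 ALLOC][11-17 ALLOC][18-41 FREE]
Op 3: c = malloc(14) -> c = 18; heap: [0-10 ALLOC][11-17 ALLOC][18-31 ALLOC][32-41 FREE]
Op 4: free(b) -> (freed b); heap: [0-10 ALLOC][11-17 FREE][18-31 ALLOC][32-41 FREE]
Op 5: d = malloc(7) -> d = 11; heap: [0-10 ALLOC][11-17 ALLOC][18-31 ALLOC][32-41 FREE]
Op 6: free(a) -> (freed a); heap: [0-10 FREE][11-17 ALLOC][18-31 ALLOC][32-41 FREE]
Free blocks: [11 10] total_free=21 largest=11 -> 100*(21-11)/21 = 1000/21 ≈ 47.619 -> rounds to 48

Answer: 48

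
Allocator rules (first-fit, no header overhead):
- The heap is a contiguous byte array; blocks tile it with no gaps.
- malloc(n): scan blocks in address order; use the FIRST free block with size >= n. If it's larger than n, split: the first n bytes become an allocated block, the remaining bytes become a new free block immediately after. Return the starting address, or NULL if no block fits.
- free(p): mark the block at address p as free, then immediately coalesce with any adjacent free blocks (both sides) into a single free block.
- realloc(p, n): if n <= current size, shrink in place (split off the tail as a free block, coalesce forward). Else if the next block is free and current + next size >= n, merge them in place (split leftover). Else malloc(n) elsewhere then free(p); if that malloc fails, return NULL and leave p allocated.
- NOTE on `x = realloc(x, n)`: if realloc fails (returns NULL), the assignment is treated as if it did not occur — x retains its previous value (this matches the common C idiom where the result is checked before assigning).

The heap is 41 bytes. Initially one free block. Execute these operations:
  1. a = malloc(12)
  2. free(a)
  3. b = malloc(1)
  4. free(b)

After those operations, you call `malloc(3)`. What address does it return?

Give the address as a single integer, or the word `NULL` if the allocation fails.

Op 1: a = malloc(12) -> a = 0; heap: [0-11 ALLOC][12-40 FREE]
Op 2: free(a) -> (freed a); heap: [0-40 FREE]
Op 3: b = malloc(1) -> b = 0; heap: [0-0 ALLOC][1-40 FREE]
Op 4: free(b) -> (freed b); heap: [0-40 FREE]
malloc(3): first-fit scan over [0-40 FREE] -> 0

Answer: 0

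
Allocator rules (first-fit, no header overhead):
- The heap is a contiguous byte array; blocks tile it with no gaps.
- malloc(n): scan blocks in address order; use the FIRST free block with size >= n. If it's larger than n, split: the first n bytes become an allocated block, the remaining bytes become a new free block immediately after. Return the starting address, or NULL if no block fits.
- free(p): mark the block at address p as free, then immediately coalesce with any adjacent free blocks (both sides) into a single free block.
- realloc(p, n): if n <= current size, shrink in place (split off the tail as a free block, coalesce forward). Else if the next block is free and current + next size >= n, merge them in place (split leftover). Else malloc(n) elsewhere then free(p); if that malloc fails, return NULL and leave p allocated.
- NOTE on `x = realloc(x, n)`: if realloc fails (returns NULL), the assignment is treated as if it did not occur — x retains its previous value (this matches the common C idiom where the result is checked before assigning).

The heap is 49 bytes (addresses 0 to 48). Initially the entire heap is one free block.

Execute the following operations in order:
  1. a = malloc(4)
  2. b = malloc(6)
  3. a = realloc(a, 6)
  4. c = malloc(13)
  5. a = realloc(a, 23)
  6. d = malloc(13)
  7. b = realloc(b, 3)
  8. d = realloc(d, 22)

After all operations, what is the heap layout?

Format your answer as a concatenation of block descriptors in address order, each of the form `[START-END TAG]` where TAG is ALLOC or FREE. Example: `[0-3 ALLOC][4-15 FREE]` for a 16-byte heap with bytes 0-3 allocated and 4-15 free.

Op 1: a = malloc(4) -> a = 0; heap: [0-3 ALLOC][4-48 FREE]
Op 2: b = malloc(6) -> b = 4; heap: [0-3 ALLOC][4-9 ALLOC][10-48 FREE]
Op 3: a = realloc(a, 6) -> a = 10; heap: [0-3 FREE][4-9 ALLOC][10-15 ALLOC][16-48 FREE]
Op 4: c = malloc(13) -> c = 16; heap: [0-3 FREE][4-9 ALLOC][10-15 ALLOC][16-28 ALLOC][29-48 FREE]
Op 5: a = realloc(a, 23) -> NULL (a unchanged); heap: [0-3 FREE][4-9 ALLOC][10-15 ALLOC][16-28 ALLOC][29-48 FREE]
Op 6: d = malloc(13) -> d = 29; heap: [0-3 FREE][4-9 ALLOC][10-15 ALLOC][16-28 ALLOC][29-41 ALLOC][42-48 FREE]
Op 7: b = realloc(b, 3) -> b = 4; heap: [0-3 FREE][4-6 ALLOC][7-9 FREE][10-15 ALLOC][16-28 ALLOC][29-41 ALLOC][42-48 FREE]
Op 8: d = realloc(d, 22) -> NULL (d unchanged); heap: [0-3 FREE][4-6 ALLOC][7-9 FREE][10-15 ALLOC][16-28 ALLOC][29-41 ALLOC][42-48 FREE]

Answer: [0-3 FREE][4-6 ALLOC][7-9 FREE][10-15 ALLOC][16-28 ALLOC][29-41 ALLOC][42-48 FREE]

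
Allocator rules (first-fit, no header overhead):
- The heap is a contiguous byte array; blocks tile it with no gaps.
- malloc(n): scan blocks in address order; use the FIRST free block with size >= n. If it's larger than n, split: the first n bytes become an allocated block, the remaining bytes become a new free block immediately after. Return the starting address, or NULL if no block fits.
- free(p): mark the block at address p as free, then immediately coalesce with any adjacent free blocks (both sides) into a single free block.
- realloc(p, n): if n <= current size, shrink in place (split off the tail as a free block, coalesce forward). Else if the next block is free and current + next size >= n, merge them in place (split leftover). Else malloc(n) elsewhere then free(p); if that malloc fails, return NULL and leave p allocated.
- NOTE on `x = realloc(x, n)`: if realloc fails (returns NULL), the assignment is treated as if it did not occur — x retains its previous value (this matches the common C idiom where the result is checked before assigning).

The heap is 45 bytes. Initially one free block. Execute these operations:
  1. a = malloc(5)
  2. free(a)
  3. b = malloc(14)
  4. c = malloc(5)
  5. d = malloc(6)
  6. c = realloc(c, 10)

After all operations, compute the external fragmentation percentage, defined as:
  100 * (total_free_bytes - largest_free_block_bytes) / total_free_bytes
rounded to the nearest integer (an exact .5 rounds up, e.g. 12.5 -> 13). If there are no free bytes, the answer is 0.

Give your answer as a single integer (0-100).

Answer: 33

Derivation:
Op 1: a = malloc(5) -> a = 0; heap: [0-4 ALLOC][5-44 FREE]
Op 2: free(a) -> (freed a); heap: [0-44 FREE]
Op 3: b = malloc(14) -> b = 0; heap: [0-13 ALLOC][14-44 FREE]
Op 4: c = malloc(5) -> c = 14; heap: [0-13 ALLOC][14-18 ALLOC][19-44 FREE]
Op 5: d = malloc(6) -> d = 19; heap: [0-13 ALLOC][14-18 ALLOC][19-24 ALLOC][25-44 FREE]
Op 6: c = realloc(c, 10) -> c = 25; heap: [0-13 ALLOC][14-18 FREE][19-24 ALLOC][25-34 ALLOC][35-44 FREE]
Free blocks: [5 10] total_free=15 largest=10 -> 100*(15-10)/15 = 500/15 ≈ 33.333 -> rounds to 33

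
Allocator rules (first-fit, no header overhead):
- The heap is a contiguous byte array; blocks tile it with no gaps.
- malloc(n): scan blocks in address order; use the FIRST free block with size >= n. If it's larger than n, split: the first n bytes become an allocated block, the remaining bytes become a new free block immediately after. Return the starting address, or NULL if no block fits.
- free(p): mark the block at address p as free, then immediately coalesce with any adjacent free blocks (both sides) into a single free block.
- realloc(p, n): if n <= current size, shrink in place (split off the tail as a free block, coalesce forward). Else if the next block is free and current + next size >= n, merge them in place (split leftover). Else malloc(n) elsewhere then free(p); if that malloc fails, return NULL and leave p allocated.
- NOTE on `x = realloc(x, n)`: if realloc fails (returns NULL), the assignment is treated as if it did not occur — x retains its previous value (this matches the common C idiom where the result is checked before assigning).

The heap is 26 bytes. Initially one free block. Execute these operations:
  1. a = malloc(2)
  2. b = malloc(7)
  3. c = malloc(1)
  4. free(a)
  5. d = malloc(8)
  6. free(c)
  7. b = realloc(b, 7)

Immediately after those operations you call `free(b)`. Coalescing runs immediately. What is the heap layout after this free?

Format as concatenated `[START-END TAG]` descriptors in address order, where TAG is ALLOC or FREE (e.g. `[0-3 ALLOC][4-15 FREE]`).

Answer: [0-9 FREE][10-17 ALLOC][18-25 FREE]

Derivation:
Op 1: a = malloc(2) -> a = 0; heap: [0-1 ALLOC][2-25 FREE]
Op 2: b = malloc(7) -> b = 2; heap: [0-1 ALLOC][2-8 ALLOC][9-25 FREE]
Op 3: c = malloc(1) -> c = 9; heap: [0-1 ALLOC][2-8 ALLOC][9-9 ALLOC][10-25 FREE]
Op 4: free(a) -> (freed a); heap: [0-1 FREE][2-8 ALLOC][9-9 ALLOC][10-25 FREE]
Op 5: d = malloc(8) -> d = 10; heap: [0-1 FREE][2-8 ALLOC][9-9 ALLOC][10-17 ALLOC][18-25 FREE]
Op 6: free(c) -> (freed c); heap: [0-1 FREE][2-8 ALLOC][9-9 FREE][10-17 ALLOC][18-25 FREE]
Op 7: b = realloc(b, 7) -> b = 2; heap: [0-1 FREE][2-8 ALLOC][9-9 FREE][10-17 ALLOC][18-25 FREE]
free(b): b = 2 -> block [2-8 ALLOC]; mark free, coalesce with adjacent free neighbors -> [0-9 FREE][10-17 ALLOC][18-25 FREE]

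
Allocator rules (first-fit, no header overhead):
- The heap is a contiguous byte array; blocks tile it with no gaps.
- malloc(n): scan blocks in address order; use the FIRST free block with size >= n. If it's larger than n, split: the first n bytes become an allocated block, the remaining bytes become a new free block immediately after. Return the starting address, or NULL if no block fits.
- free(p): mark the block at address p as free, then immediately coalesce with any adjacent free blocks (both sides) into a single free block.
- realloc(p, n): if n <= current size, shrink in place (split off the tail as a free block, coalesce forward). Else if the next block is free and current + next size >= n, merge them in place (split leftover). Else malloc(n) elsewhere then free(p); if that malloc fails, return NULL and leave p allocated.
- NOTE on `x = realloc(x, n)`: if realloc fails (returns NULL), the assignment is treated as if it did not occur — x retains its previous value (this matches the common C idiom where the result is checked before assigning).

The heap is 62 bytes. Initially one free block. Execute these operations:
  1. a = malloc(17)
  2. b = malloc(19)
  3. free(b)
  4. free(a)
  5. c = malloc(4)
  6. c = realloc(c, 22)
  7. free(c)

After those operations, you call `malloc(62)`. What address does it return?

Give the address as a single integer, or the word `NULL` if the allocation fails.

Answer: 0

Derivation:
Op 1: a = malloc(17) -> a = 0; heap: [0-16 ALLOC][17-61 FREE]
Op 2: b = malloc(19) -> b = 17; heap: [0-16 ALLOC][17-35 ALLOC][36-61 FREE]
Op 3: free(b) -> (freed b); heap: [0-16 ALLOC][17-61 FREE]
Op 4: free(a) -> (freed a); heap: [0-61 FREE]
Op 5: c = malloc(4) -> c = 0; heap: [0-3 ALLOC][4-61 FREE]
Op 6: c = realloc(c, 22) -> c = 0; heap: [0-21 ALLOC][22-61 FREE]
Op 7: free(c) -> (freed c); heap: [0-61 FREE]
malloc(62): first-fit scan over [0-61 FREE] -> 0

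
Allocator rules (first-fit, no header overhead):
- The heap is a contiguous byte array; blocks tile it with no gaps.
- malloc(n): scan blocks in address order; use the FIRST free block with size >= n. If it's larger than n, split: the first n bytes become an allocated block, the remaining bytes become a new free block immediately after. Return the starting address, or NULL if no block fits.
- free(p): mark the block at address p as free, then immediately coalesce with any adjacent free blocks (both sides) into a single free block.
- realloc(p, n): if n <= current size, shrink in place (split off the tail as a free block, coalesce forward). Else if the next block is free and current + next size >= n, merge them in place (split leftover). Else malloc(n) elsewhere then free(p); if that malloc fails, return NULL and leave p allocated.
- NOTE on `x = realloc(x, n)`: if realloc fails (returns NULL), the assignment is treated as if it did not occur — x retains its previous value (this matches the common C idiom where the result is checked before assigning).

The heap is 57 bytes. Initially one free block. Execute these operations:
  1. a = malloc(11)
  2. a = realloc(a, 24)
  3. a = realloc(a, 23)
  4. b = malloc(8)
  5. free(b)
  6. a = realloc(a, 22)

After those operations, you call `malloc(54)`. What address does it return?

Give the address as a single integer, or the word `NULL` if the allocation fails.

Op 1: a = malloc(11) -> a = 0; heap: [0-10 ALLOC][11-56 FREE]
Op 2: a = realloc(a, 24) -> a = 0; heap: [0-23 ALLOC][24-56 FREE]
Op 3: a = realloc(a, 23) -> a = 0; heap: [0-22 ALLOC][23-56 FREE]
Op 4: b = malloc(8) -> b = 23; heap: [0-22 ALLOC][23-30 ALLOC][31-56 FREE]
Op 5: free(b) -> (freed b); heap: [0-22 ALLOC][23-56 FREE]
Op 6: a = realloc(a, 22) -> a = 0; heap: [0-21 ALLOC][22-56 FREE]
malloc(54): first-fit scan over [0-21 ALLOC][22-56 FREE] -> NULL

Answer: NULL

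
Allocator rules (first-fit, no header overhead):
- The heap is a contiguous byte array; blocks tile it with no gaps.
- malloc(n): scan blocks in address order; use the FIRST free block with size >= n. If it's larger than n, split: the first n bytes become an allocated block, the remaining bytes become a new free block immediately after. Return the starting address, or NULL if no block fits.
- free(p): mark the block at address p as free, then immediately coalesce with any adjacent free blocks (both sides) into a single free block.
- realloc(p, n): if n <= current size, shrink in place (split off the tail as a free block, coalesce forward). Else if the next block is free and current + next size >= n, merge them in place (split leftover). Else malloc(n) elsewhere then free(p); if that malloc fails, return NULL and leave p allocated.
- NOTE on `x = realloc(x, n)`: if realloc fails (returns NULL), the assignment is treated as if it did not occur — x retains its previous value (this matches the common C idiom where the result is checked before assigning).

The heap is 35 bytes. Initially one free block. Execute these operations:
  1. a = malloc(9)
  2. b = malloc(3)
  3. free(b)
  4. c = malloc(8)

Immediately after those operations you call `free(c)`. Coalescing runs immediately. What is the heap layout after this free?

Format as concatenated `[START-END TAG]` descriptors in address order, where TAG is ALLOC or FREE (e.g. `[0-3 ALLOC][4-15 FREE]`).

Op 1: a = malloc(9) -> a = 0; heap: [0-8 ALLOC][9-34 FREE]
Op 2: b = malloc(3) -> b = 9; heap: [0-8 ALLOC][9-11 ALLOC][12-34 FREE]
Op 3: free(b) -> (freed b); heap: [0-8 ALLOC][9-34 FREE]
Op 4: c = malloc(8) -> c = 9; heap: [0-8 ALLOC][9-16 ALLOC][17-34 FREE]
free(c): c = 9 -> block [9-16 ALLOC]; mark free, coalesce with adjacent free neighbors -> [0-8 ALLOC][9-34 FREE]

Answer: [0-8 ALLOC][9-34 FREE]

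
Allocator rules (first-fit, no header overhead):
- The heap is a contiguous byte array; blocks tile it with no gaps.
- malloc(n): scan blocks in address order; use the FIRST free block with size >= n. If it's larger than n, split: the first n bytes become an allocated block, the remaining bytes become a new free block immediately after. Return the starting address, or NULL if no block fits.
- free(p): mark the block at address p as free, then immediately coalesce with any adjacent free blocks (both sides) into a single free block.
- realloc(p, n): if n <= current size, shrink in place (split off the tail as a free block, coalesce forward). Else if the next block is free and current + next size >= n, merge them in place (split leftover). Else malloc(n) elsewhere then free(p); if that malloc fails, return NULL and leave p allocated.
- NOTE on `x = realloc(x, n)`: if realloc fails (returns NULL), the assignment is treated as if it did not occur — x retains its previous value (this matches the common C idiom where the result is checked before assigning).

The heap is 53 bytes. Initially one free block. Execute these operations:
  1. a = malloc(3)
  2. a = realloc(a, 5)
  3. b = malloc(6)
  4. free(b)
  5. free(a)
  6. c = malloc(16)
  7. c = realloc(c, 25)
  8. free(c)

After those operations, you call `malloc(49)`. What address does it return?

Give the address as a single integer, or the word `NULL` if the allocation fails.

Op 1: a = malloc(3) -> a = 0; heap: [0-2 ALLOC][3-52 FREE]
Op 2: a = realloc(a, 5) -> a = 0; heap: [0-4 ALLOC][5-52 FREE]
Op 3: b = malloc(6) -> b = 5; heap: [0-4 ALLOC][5-10 ALLOC][11-52 FREE]
Op 4: free(b) -> (freed b); heap: [0-4 ALLOC][5-52 FREE]
Op 5: free(a) -> (freed a); heap: [0-52 FREE]
Op 6: c = malloc(16) -> c = 0; heap: [0-15 ALLOC][16-52 FREE]
Op 7: c = realloc(c, 25) -> c = 0; heap: [0-24 ALLOC][25-52 FREE]
Op 8: free(c) -> (freed c); heap: [0-52 FREE]
malloc(49): first-fit scan over [0-52 FREE] -> 0

Answer: 0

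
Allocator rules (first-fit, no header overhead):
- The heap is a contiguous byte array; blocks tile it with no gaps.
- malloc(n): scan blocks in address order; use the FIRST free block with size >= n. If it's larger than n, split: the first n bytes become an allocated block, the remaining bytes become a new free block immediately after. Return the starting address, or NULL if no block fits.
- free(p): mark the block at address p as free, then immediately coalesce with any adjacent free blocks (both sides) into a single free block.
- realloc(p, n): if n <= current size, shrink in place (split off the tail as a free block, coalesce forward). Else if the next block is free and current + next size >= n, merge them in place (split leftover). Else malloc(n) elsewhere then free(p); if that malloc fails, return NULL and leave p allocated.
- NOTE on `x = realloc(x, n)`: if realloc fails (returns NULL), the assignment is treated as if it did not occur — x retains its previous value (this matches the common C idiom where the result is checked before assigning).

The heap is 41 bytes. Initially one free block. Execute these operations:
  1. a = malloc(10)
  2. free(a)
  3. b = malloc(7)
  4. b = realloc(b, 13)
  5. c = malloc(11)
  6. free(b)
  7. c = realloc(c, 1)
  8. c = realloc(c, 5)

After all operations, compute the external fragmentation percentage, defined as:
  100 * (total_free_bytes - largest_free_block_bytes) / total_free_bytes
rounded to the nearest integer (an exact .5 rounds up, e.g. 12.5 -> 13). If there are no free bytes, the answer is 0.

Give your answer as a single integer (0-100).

Answer: 36

Derivation:
Op 1: a = malloc(10) -> a = 0; heap: [0-9 ALLOC][10-40 FREE]
Op 2: free(a) -> (freed a); heap: [0-40 FREE]
Op 3: b = malloc(7) -> b = 0; heap: [0-6 ALLOC][7-40 FREE]
Op 4: b = realloc(b, 13) -> b = 0; heap: [0-12 ALLOC][13-40 FREE]
Op 5: c = malloc(11) -> c = 13; heap: [0-12 ALLOC][13-23 ALLOC][24-40 FREE]
Op 6: free(b) -> (freed b); heap: [0-12 FREE][13-23 ALLOC][24-40 FREE]
Op 7: c = realloc(c, 1) -> c = 13; heap: [0-12 FREE][13-13 ALLOC][14-40 FREE]
Op 8: c = realloc(c, 5) -> c = 13; heap: [0-12 FREE][13-17 ALLOC][18-40 FREE]
Free blocks: [13 23] total_free=36 largest=23 -> 100*(36-23)/36 = 1300/36 ≈ 36.111 -> rounds to 36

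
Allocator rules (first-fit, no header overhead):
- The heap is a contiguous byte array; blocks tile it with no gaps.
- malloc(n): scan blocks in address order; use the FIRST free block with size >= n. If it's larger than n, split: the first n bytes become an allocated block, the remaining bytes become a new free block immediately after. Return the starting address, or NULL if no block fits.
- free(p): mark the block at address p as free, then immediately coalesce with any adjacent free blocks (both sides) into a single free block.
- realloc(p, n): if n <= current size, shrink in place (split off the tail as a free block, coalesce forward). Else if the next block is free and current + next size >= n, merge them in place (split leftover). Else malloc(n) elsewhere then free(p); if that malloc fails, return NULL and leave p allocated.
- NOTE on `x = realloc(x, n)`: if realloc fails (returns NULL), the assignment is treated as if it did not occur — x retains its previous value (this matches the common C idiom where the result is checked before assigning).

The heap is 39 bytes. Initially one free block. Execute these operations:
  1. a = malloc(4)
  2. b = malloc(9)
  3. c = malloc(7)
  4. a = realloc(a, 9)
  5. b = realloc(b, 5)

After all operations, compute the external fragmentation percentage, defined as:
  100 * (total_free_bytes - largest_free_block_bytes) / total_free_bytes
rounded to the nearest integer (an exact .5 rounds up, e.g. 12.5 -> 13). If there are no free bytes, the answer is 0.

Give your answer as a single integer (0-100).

Answer: 44

Derivation:
Op 1: a = malloc(4) -> a = 0; heap: [0-3 ALLOC][4-38 FREE]
Op 2: b = malloc(9) -> b = 4; heap: [0-3 ALLOC][4-12 ALLOC][13-38 FREE]
Op 3: c = malloc(7) -> c = 13; heap: [0-3 ALLOC][4-12 ALLOC][13-19 ALLOC][20-38 FREE]
Op 4: a = realloc(a, 9) -> a = 20; heap: [0-3 FREE][4-12 ALLOC][13-19 ALLOC][20-28 ALLOC][29-38 FREE]
Op 5: b = realloc(b, 5) -> b = 4; heap: [0-3 FREE][4-8 ALLOC][9-12 FREE][13-19 ALLOC][20-28 ALLOC][29-38 FREE]
Free blocks: [4 4 10] total_free=18 largest=10 -> 100*(18-10)/18 = 800/18 ≈ 44.444 -> rounds to 44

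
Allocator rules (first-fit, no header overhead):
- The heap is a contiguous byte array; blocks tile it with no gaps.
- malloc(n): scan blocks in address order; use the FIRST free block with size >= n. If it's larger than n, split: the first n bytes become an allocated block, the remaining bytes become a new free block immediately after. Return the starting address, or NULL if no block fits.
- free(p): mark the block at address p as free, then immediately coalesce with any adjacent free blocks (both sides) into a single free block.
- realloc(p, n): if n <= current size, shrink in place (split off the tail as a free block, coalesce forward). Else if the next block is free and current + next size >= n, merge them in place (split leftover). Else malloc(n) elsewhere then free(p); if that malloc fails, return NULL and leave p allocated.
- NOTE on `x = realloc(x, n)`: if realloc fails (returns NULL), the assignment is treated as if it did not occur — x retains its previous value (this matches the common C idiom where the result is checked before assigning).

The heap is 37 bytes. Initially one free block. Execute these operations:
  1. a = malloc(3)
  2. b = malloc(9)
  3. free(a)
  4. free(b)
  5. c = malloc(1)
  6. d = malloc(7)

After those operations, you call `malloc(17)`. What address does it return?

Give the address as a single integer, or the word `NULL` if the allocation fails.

Op 1: a = malloc(3) -> a = 0; heap: [0-2 ALLOC][3-36 FREE]
Op 2: b = malloc(9) -> b = 3; heap: [0-2 ALLOC][3-11 ALLOC][12-36 FREE]
Op 3: free(a) -> (freed a); heap: [0-2 FREE][3-11 ALLOC][12-36 FREE]
Op 4: free(b) -> (freed b); heap: [0-36 FREE]
Op 5: c = malloc(1) -> c = 0; heap: [0-0 ALLOC][1-36 FREE]
Op 6: d = malloc(7) -> d = 1; heap: [0-0 ALLOC][1-7 ALLOC][8-36 FREE]
malloc(17): first-fit scan over [0-0 ALLOC][1-7 ALLOC][8-36 FREE] -> 8

Answer: 8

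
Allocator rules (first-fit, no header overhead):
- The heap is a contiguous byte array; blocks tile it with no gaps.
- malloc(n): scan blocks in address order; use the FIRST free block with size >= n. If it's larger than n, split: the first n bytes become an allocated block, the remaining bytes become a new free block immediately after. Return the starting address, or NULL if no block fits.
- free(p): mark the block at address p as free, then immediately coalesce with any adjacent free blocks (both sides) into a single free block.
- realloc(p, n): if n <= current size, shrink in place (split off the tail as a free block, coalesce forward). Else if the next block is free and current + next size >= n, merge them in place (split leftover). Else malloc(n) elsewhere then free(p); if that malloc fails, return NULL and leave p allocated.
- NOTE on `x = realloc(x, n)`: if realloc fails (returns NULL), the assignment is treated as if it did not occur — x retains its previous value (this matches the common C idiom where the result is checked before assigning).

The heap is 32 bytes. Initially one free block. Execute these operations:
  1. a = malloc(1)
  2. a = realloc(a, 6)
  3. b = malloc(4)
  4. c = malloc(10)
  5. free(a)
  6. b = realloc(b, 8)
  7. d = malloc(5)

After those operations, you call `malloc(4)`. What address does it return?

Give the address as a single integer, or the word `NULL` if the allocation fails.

Answer: 5

Derivation:
Op 1: a = malloc(1) -> a = 0; heap: [0-0 ALLOC][1-31 FREE]
Op 2: a = realloc(a, 6) -> a = 0; heap: [0-5 ALLOC][6-31 FREE]
Op 3: b = malloc(4) -> b = 6; heap: [0-5 ALLOC][6-9 ALLOC][10-31 FREE]
Op 4: c = malloc(10) -> c = 10; heap: [0-5 ALLOC][6-9 ALLOC][10-19 ALLOC][20-31 FREE]
Op 5: free(a) -> (freed a); heap: [0-5 FREE][6-9 ALLOC][10-19 ALLOC][20-31 FREE]
Op 6: b = realloc(b, 8) -> b = 20; heap: [0-9 FREE][10-19 ALLOC][20-27 ALLOC][28-31 FREE]
Op 7: d = malloc(5) -> d = 0; heap: [0-4 ALLOC][5-9 FREE][10-19 ALLOC][20-27 ALLOC][28-31 FREE]
malloc(4): first-fit scan over [0-4 ALLOC][5-9 FREE][10-19 ALLOC][20-27 ALLOC][28-31 FREE] -> 5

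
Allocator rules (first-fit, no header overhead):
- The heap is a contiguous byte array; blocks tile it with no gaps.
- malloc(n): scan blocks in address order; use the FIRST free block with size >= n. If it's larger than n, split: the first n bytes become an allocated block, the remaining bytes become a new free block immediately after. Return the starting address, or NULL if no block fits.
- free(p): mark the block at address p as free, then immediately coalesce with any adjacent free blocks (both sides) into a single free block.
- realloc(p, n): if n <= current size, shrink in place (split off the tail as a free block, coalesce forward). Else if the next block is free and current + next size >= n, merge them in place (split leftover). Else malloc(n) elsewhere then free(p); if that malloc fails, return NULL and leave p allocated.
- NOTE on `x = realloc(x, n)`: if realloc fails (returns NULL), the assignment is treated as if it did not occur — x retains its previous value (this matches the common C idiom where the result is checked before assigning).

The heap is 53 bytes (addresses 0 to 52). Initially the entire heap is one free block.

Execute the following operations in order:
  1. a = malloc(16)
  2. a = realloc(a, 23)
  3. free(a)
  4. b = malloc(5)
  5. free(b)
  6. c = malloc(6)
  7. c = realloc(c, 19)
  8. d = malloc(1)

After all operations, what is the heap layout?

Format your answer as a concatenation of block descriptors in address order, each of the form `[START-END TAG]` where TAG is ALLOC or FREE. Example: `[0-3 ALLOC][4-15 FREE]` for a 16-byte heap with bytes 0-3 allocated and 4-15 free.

Answer: [0-18 ALLOC][19-19 ALLOC][20-52 FREE]

Derivation:
Op 1: a = malloc(16) -> a = 0; heap: [0-15 ALLOC][16-52 FREE]
Op 2: a = realloc(a, 23) -> a = 0; heap: [0-22 ALLOC][23-52 FREE]
Op 3: free(a) -> (freed a); heap: [0-52 FREE]
Op 4: b = malloc(5) -> b = 0; heap: [0-4 ALLOC][5-52 FREE]
Op 5: free(b) -> (freed b); heap: [0-52 FREE]
Op 6: c = malloc(6) -> c = 0; heap: [0-5 ALLOC][6-52 FREE]
Op 7: c = realloc(c, 19) -> c = 0; heap: [0-18 ALLOC][19-52 FREE]
Op 8: d = malloc(1) -> d = 19; heap: [0-18 ALLOC][19-19 ALLOC][20-52 FREE]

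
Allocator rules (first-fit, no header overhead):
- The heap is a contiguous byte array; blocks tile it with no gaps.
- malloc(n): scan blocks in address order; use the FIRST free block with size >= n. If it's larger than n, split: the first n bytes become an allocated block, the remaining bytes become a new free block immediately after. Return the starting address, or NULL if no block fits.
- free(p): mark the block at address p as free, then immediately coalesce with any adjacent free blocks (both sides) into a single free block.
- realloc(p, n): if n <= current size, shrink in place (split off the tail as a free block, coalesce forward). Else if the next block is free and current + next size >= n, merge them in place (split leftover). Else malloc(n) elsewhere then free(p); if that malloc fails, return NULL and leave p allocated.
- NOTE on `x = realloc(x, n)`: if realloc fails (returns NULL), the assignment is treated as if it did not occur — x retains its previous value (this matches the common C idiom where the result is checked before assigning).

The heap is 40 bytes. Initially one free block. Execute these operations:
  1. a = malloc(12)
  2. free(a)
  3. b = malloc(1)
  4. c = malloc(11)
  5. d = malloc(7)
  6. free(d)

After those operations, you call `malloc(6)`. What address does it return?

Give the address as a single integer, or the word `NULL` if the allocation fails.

Op 1: a = malloc(12) -> a = 0; heap: [0-11 ALLOC][12-39 FREE]
Op 2: free(a) -> (freed a); heap: [0-39 FREE]
Op 3: b = malloc(1) -> b = 0; heap: [0-0 ALLOC][1-39 FREE]
Op 4: c = malloc(11) -> c = 1; heap: [0-0 ALLOC][1-11 ALLOC][12-39 FREE]
Op 5: d = malloc(7) -> d = 12; heap: [0-0 ALLOC][1-11 ALLOC][12-18 ALLOC][19-39 FREE]
Op 6: free(d) -> (freed d); heap: [0-0 ALLOC][1-11 ALLOC][12-39 FREE]
malloc(6): first-fit scan over [0-0 ALLOC][1-11 ALLOC][12-39 FREE] -> 12

Answer: 12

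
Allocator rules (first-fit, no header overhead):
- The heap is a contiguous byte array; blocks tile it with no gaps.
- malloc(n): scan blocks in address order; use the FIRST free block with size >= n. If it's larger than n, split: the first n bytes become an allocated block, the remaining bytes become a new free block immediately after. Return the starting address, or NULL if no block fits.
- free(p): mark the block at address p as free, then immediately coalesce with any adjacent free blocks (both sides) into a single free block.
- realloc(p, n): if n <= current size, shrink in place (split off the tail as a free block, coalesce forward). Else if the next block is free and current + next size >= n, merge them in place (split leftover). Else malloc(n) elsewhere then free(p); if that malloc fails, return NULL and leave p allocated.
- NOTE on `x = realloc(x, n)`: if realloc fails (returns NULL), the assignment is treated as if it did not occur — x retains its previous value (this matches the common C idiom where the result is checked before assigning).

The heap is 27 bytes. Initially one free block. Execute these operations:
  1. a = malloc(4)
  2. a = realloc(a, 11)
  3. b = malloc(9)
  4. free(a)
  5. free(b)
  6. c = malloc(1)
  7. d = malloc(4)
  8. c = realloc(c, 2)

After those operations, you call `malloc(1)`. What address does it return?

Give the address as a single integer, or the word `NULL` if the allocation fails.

Answer: 0

Derivation:
Op 1: a = malloc(4) -> a = 0; heap: [0-3 ALLOC][4-26 FREE]
Op 2: a = realloc(a, 11) -> a = 0; heap: [0-10 ALLOC][11-26 FREE]
Op 3: b = malloc(9) -> b = 11; heap: [0-10 ALLOC][11-19 ALLOC][20-26 FREE]
Op 4: free(a) -> (freed a); heap: [0-10 FREE][11-19 ALLOC][20-26 FREE]
Op 5: free(b) -> (freed b); heap: [0-26 FREE]
Op 6: c = malloc(1) -> c = 0; heap: [0-0 ALLOC][1-26 FREE]
Op 7: d = malloc(4) -> d = 1; heap: [0-0 ALLOC][1-4 ALLOC][5-26 FREE]
Op 8: c = realloc(c, 2) -> c = 5; heap: [0-0 FREE][1-4 ALLOC][5-6 ALLOC][7-26 FREE]
malloc(1): first-fit scan over [0-0 FREE][1-4 ALLOC][5-6 ALLOC][7-26 FREE] -> 0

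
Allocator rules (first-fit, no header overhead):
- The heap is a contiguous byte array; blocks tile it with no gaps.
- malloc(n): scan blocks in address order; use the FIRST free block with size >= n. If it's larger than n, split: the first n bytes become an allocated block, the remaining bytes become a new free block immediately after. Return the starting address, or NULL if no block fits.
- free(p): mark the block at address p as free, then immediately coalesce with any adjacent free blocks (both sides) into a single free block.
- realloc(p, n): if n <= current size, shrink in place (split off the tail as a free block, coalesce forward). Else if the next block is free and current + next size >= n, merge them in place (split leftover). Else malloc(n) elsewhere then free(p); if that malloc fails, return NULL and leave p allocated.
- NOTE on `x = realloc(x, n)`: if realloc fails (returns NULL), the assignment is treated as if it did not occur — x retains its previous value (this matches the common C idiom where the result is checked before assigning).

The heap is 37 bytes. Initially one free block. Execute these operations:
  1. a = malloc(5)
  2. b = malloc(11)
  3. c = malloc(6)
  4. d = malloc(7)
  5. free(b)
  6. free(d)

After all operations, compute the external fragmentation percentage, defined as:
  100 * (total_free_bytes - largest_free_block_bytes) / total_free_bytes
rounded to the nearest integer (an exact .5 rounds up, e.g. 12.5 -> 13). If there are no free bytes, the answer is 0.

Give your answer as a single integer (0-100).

Op 1: a = malloc(5) -> a = 0; heap: [0-4 ALLOC][5-36 FREE]
Op 2: b = malloc(11) -> b = 5; heap: [0-4 ALLOC][5-15 ALLOC][16-36 FREE]
Op 3: c = malloc(6) -> c = 16; heap: [0-4 ALLOC][5-15 ALLOC][16-21 ALLOC][22-36 FREE]
Op 4: d = malloc(7) -> d = 22; heap: [0-4 ALLOC][5-15 ALLOC][16-21 ALLOC][22-28 ALLOC][29-36 FREE]
Op 5: free(b) -> (freed b); heap: [0-4 ALLOC][5-15 FREE][16-21 ALLOC][22-28 ALLOC][29-36 FREE]
Op 6: free(d) -> (freed d); heap: [0-4 ALLOC][5-15 FREE][16-21 ALLOC][22-36 FREE]
Free blocks: [11 15] total_free=26 largest=15 -> 100*(26-15)/26 = 1100/26 ≈ 42.308 -> rounds to 42

Answer: 42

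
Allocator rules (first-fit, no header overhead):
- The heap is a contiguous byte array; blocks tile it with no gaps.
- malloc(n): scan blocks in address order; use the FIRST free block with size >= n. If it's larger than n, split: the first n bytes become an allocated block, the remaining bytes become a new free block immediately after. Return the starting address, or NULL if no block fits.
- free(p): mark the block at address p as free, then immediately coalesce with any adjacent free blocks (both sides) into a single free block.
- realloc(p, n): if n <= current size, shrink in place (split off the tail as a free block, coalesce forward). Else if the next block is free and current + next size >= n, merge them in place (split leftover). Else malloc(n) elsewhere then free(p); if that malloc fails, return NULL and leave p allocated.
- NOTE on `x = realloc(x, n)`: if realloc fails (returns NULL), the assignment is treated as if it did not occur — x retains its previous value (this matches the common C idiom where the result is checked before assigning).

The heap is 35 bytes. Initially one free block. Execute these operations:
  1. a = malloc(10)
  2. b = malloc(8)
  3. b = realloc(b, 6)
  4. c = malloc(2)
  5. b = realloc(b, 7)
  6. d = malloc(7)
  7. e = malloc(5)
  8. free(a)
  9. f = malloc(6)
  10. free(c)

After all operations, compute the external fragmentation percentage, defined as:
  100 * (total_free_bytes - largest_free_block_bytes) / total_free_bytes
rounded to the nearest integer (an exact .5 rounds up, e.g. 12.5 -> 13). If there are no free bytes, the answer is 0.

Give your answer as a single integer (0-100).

Op 1: a = malloc(10) -> a = 0; heap: [0-9 ALLOC][10-34 FREE]
Op 2: b = malloc(8) -> b = 10; heap: [0-9 ALLOC][10-17 ALLOC][18-34 FREE]
Op 3: b = realloc(b, 6) -> b = 10; heap: [0-9 ALLOC][10-15 ALLOC][16-34 FREE]
Op 4: c = malloc(2) -> c = 16; heap: [0-9 ALLOC][10-15 ALLOC][16-17 ALLOC][18-34 FREE]
Op 5: b = realloc(b, 7) -> b = 18; heap: [0-9 ALLOC][10-15 FREE][16-17 ALLOC][18-24 ALLOC][25-34 FREE]
Op 6: d = malloc(7) -> d = 25; heap: [0-9 ALLOC][10-15 FREE][16-17 ALLOC][18-24 ALLOC][25-31 ALLOC][32-34 FREE]
Op 7: e = malloc(5) -> e = 10; heap: [0-9 ALLOC][10-14 ALLOC][15-15 FREE][16-17 ALLOC][18-24 ALLOC][25-31 ALLOC][32-34 FREE]
Op 8: free(a) -> (freed a); heap: [0-9 FREE][10-14 ALLOC][15-15 FREE][16-17 ALLOC][18-24 ALLOC][25-31 ALLOC][32-34 FREE]
Op 9: f = malloc(6) -> f = 0; heap: [0-5 ALLOC][6-9 FREE][10-14 ALLOC][15-15 FREE][16-17 ALLOC][18-24 ALLOC][25-31 ALLOC][32-34 FREE]
Op 10: free(c) -> (freed c); heap: [0-5 ALLOC][6-9 FREE][10-14 ALLOC][15-17 FREE][18-24 ALLOC][25-31 ALLOC][32-34 FREE]
Free blocks: [4 3 3] total_free=10 largest=4 -> 100*(10-4)/10 = 600/10 = 60

Answer: 60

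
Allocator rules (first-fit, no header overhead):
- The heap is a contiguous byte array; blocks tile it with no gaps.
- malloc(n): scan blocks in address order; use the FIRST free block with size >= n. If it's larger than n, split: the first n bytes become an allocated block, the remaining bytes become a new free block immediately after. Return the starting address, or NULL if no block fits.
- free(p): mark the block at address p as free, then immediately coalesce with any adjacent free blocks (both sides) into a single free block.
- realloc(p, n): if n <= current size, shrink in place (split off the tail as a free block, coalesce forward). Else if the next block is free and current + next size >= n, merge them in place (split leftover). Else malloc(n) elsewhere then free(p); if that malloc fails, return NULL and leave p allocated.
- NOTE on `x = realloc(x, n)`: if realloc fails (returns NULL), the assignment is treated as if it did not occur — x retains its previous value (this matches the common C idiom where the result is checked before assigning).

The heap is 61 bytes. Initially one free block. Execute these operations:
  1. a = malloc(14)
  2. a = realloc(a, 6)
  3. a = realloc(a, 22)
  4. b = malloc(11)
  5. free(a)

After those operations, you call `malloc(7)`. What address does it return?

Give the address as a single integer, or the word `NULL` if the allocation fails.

Op 1: a = malloc(14) -> a = 0; heap: [0-13 ALLOC][14-60 FREE]
Op 2: a = realloc(a, 6) -> a = 0; heap: [0-5 ALLOC][6-60 FREE]
Op 3: a = realloc(a, 22) -> a = 0; heap: [0-21 ALLOC][22-60 FREE]
Op 4: b = malloc(11) -> b = 22; heap: [0-21 ALLOC][22-32 ALLOC][33-60 FREE]
Op 5: free(a) -> (freed a); heap: [0-21 FREE][22-32 ALLOC][33-60 FREE]
malloc(7): first-fit scan over [0-21 FREE][22-32 ALLOC][33-60 FREE] -> 0

Answer: 0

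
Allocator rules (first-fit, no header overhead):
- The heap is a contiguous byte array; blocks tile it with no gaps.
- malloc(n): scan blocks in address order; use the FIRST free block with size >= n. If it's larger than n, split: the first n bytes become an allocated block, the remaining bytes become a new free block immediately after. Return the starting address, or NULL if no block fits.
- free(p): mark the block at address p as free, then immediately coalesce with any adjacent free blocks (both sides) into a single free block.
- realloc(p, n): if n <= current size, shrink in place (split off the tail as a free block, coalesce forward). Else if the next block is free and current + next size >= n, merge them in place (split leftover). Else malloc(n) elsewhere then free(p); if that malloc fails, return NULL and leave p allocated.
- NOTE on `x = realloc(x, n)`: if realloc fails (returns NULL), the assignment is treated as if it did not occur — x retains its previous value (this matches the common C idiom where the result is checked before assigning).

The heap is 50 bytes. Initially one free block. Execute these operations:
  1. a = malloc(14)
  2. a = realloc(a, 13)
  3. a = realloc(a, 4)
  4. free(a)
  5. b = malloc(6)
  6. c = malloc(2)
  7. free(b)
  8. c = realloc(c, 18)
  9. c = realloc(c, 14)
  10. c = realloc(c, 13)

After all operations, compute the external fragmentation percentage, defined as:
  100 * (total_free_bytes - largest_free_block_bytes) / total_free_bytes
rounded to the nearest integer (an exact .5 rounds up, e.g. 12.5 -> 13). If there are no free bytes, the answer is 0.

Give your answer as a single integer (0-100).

Op 1: a = malloc(14) -> a = 0; heap: [0-13 ALLOC][14-49 FREE]
Op 2: a = realloc(a, 13) -> a = 0; heap: [0-12 ALLOC][13-49 FREE]
Op 3: a = realloc(a, 4) -> a = 0; heap: [0-3 ALLOC][4-49 FREE]
Op 4: free(a) -> (freed a); heap: [0-49 FREE]
Op 5: b = malloc(6) -> b = 0; heap: [0-5 ALLOC][6-49 FREE]
Op 6: c = malloc(2) -> c = 6; heap: [0-5 ALLOC][6-7 ALLOC][8-49 FREE]
Op 7: free(b) -> (freed b); heap: [0-5 FREE][6-7 ALLOC][8-49 FREE]
Op 8: c = realloc(c, 18) -> c = 6; heap: [0-5 FREE][6-23 ALLOC][24-49 FREE]
Op 9: c = realloc(c, 14) -> c = 6; heap: [0-5 FREE][6-19 ALLOC][20-49 FREE]
Op 10: c = realloc(c, 13) -> c = 6; heap: [0-5 FREE][6-18 ALLOC][19-49 FREE]
Free blocks: [6 31] total_free=37 largest=31 -> 100*(37-31)/37 = 600/37 ≈ 16.216 -> rounds to 16

Answer: 16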